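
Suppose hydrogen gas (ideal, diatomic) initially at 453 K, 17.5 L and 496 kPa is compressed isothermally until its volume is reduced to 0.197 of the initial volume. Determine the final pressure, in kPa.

Isothermal: T stays 453 K; PV = const ⇒ V₂ = 3.45 L, P₂ = 2520 kPa.

2520 kPa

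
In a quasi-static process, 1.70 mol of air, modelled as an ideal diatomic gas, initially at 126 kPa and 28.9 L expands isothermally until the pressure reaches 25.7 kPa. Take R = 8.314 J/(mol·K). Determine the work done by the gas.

T₁ = P₁V₁/(nR) = 126×28.9/(1.70×8.314) = 258 K.
Isothermal: T stays 258 K; PV = const ⇒ V₂ = 142 L, P₂ = 25.7 kPa.
W = nRT ln(V₂/V₁) = 1.70×8.314×258×ln(4.90) = 5790 J.

5790 J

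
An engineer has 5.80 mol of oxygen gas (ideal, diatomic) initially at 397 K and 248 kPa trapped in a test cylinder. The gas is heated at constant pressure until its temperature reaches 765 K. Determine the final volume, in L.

149 L

V₁ = nRT₁/P₁ = 5.80×8.314×397/248 = 77.2 L.
Isobaric: P stays 248 kPa; V/T = const ⇒ T₂ = 765 K, V₂ = 149 L.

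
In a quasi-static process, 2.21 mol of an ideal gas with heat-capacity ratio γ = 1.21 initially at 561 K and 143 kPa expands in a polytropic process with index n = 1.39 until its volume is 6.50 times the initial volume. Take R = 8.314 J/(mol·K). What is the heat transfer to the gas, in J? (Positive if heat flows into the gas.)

-11700 J

V₁ = nRT₁/P₁ = 2.21×8.314×561/143 = 72.1 L.
Polytropic n=1.39: T₂ = T₁(V₁/V₂)^(n−1) = 561×(0.154)^0.39 = 270 K; P₂ = P₁(V₁/V₂)^n = 10.6 kPa.
W = (P₁V₁−P₂V₂)/(n−1) = (143×72.1−10.6×469)/0.39 = 13700 J.
ΔU = nCvΔT = 2.21×39.6×(270−561) = -25400 J.
Q = ΔU + W = -11700 J.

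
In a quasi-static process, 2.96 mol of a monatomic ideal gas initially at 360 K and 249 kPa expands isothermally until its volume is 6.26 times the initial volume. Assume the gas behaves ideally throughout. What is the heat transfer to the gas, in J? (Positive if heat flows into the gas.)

16200 J

V₁ = nRT₁/P₁ = 2.96×8.314×360/249 = 35.6 L.
Isothermal: T stays 360 K; PV = const ⇒ V₂ = 223 L, P₂ = 39.8 kPa.
ΔU = 0 (ideal gas, T constant).
W = nRT ln(V₂/V₁) = 2.96×8.314×360×ln(6.26) = 16200 J.
Q = ΔU + W = 16200 J.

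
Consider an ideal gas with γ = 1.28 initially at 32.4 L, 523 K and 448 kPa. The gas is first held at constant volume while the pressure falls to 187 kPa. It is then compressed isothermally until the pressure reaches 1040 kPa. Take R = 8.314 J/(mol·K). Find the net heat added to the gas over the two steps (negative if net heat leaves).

-40600 J

n = P₁V₁/(RT₁) = 448×32.4/(8.314×523) = 3.34 mol.
Step 1 — Isochoric: V stays 32.4 L; P/T = const ⇒ T₂ = 218 K, P₂ = 187 kPa.
W = 0 (no volume change).
ΔU = nCvΔT = 3.34×29.7×(218−523) = -30200 J.
Q = ΔU = -30200 J.
State after step 1: P = 187 kPa, V = 32.4 L, T = 218 K.
Step 2 — Isothermal: T stays 218 K; PV = const ⇒ V₂ = 5.83 L, P₂ = 1040 kPa.
ΔU = 0 (ideal gas, T constant).
W = nRT ln(V₂/V₁) = 3.34×8.314×218×ln(0.180) = -10400 J.
Q = ΔU + W = -10400 J.
Net over both steps: W = -10400 J, Q = -40600 J, ΔU = -30200 J.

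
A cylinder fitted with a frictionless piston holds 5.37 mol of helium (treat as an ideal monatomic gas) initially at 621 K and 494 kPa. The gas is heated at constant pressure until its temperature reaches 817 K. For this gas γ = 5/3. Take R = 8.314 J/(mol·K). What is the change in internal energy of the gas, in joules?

13100 J

V₁ = nRT₁/P₁ = 5.37×8.314×621/494 = 56.1 L.
Isobaric: P stays 494 kPa; V/T = const ⇒ T₂ = 817 K, V₂ = 73.8 L.
For an ideal gas ΔU = nCvΔT with Cv = (3/2)R = 12.5 J/(mol·K).
ΔU = 5.37×12.5×(817−621) = 13100 J.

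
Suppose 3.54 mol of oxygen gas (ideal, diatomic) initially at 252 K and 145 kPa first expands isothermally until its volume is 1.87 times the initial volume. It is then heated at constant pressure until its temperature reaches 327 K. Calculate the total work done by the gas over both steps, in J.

6850 J

V₁ = nRT₁/P₁ = 3.54×8.314×252/145 = 51.2 L.
Step 1 — Isothermal: T stays 252 K; PV = const ⇒ V₂ = 95.7 L, P₂ = 77.5 kPa.
ΔU = 0 (ideal gas, T constant).
W = nRT ln(V₂/V₁) = 3.54×8.314×252×ln(1.87) = 4640 J.
Q = ΔU + W = 4640 J.
State after step 1: P = 77.5 kPa, V = 95.7 L, T = 252 K.
Step 2 — Isobaric: P stays 77.5 kPa; V/T = const ⇒ T₂ = 327 K, V₂ = 124 L.
W = PΔV = 77.5×(124−95.7) kPa·L = 2210 J.
ΔU = nCvΔT = 3.54×20.8×(327−252) = 5520 J.
Q = ΔU + W = nCpΔT = 7730 J.
Net over both steps: W = 6850 J, Q = 12400 J, ΔU = 5520 J.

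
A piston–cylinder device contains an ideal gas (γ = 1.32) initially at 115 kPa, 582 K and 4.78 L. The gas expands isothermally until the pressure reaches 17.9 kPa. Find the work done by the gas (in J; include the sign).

n = P₁V₁/(RT₁) = 115×4.78/(8.314×582) = 0.114 mol.
Isothermal: T stays 582 K; PV = const ⇒ V₂ = 30.7 L, P₂ = 17.9 kPa.
W = nRT ln(V₂/V₁) = 0.114×8.314×582×ln(6.42) = 1020 J.

1020 J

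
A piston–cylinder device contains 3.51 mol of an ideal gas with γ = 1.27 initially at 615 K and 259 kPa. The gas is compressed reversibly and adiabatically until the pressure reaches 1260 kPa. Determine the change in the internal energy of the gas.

26600 J

V₁ = nRT₁/P₁ = 3.51×8.314×615/259 = 69.3 L.
Adiabatic: T₂/T₁ = (P₂/P₁)^((γ−1)/γ) ⇒ T₂ = 615×(4.86)^0.213 = 861 K; V₂ = 19.9 L.
For an ideal gas ΔU = nCvΔT with Cv = R/(γ−1) = 30.8 J/(mol·K).
ΔU = 3.51×30.8×(861−615) = 26600 J.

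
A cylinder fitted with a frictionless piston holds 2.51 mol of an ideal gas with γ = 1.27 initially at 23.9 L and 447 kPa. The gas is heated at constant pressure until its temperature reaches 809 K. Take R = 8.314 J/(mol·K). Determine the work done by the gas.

T₁ = P₁V₁/(nR) = 447×23.9/(2.51×8.314) = 512 K.
Isobaric: P stays 447 kPa; V/T = const ⇒ T₂ = 809 K, V₂ = 37.8 L.
W = PΔV = 447×(37.8−23.9) kPa·L = 6200 J.

6200 J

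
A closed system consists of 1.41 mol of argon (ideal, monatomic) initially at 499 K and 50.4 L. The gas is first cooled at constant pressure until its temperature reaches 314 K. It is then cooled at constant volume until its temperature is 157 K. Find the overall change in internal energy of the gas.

P₁ = nRT₁/V₁ = 1.41×8.314×499/50.4 = 116 kPa.
Step 1 — Isobaric: P stays 116 kPa; V/T = const ⇒ T₂ = 314 K, V₂ = 31.7 L.
W = PΔV = 116×(31.7−50.4) kPa·L = -2170 J.
ΔU = nCvΔT = 1.41×12.5×(314−499) = -3250 J.
Q = ΔU + W = nCpΔT = -5420 J.
State after step 1: P = 116 kPa, V = 31.7 L, T = 314 K.
Step 2 — Isochoric: V stays 31.7 L; P/T = const ⇒ T₂ = 157 K, P₂ = 58.0 kPa.
W = 0 (no volume change).
ΔU = nCvΔT = 1.41×12.5×(157−314) = -2760 J.
Q = ΔU = -2760 J.
Net over both steps: W = -2170 J, Q = -8180 J, ΔU = -6010 J.

-6010 J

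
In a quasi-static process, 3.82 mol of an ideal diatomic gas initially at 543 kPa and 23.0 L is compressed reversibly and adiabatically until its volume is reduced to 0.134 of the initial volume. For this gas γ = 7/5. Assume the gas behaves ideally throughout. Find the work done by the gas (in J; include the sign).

T₁ = P₁V₁/(nR) = 543×23.0/(3.82×8.314) = 393 K.
Adiabatic: TV^(γ−1) = const ⇒ T₂ = 393×(7.46)^0.400 = 879 K; PV^γ = const ⇒ P₂ = 9050 kPa.
ΔU = nCvΔT = 3.82×20.8×(879−393) = 38500 J.
Q = 0 for an adiabatic process, so W = −ΔU = -38500 J.

-38500 J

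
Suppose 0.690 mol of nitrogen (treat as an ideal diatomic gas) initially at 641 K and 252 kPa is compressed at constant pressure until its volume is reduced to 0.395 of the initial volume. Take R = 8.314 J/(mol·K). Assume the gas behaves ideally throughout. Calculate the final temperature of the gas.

253 K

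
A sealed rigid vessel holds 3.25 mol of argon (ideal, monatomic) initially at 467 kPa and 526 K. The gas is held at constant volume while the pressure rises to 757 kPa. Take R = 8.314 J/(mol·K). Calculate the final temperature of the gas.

V₁ = nRT₁/P₁ = 3.25×8.314×526/467 = 30.4 L.
Isochoric: V stays 30.4 L; P/T = const ⇒ T₂ = 853 K, P₂ = 757 kPa.

853 K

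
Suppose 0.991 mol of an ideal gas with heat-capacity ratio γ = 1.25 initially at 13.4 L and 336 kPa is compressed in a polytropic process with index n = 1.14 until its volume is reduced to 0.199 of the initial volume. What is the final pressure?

T₁ = P₁V₁/(nR) = 336×13.4/(0.991×8.314) = 546 K.
Polytropic n=1.14: T₂ = T₁(V₁/V₂)^(n−1) = 546×(5.03)^0.14 = 685 K; P₂ = P₁(V₁/V₂)^n = 2120 kPa.

2120 kPa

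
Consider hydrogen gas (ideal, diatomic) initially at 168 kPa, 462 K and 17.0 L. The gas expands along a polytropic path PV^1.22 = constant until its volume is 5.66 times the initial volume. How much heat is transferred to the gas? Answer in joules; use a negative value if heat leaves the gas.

1850 J

n = P₁V₁/(RT₁) = 168×17.0/(8.314×462) = 0.744 mol.
Polytropic n=1.22: T₂ = T₁(V₁/V₂)^(n−1) = 462×(0.177)^0.22 = 316 K; P₂ = P₁(V₁/V₂)^n = 20.3 kPa.
W = (P₁V₁−P₂V₂)/(n−1) = (168×17.0−20.3×96.2)/0.22 = 4120 J.
ΔU = nCvΔT = 0.744×20.8×(316−462) = -2260 J.
Q = ΔU + W = 1850 J.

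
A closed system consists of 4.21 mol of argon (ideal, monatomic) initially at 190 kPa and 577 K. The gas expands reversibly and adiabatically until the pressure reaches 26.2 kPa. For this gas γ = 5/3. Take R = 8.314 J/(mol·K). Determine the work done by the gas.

16600 J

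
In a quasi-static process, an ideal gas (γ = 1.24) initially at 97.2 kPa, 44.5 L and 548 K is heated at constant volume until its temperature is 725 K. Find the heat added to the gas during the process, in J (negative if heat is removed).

n = P₁V₁/(RT₁) = 97.2×44.5/(8.314×548) = 0.949 mol.
Isochoric: V stays 44.5 L; P/T = const ⇒ T₂ = 725 K, P₂ = 129 kPa.
W = 0 (no volume change).
ΔU = nCvΔT = 0.949×34.6×(725−548) = 5820 J.
Q = ΔU = 5820 J.

5820 J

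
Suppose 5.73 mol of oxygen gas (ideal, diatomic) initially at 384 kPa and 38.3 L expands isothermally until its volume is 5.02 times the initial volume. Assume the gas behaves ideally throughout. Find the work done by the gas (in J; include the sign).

T₁ = P₁V₁/(nR) = 384×38.3/(5.73×8.314) = 309 K.
Isothermal: T stays 309 K; PV = const ⇒ V₂ = 192 L, P₂ = 76.5 kPa.
W = nRT ln(V₂/V₁) = 5.73×8.314×309×ln(5.02) = 23700 J.

23700 J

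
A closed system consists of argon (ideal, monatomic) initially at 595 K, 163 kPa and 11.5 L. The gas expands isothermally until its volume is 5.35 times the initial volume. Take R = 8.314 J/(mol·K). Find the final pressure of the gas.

30.5 kPa

Isothermal: T stays 595 K; PV = const ⇒ V₂ = 61.5 L, P₂ = 30.5 kPa.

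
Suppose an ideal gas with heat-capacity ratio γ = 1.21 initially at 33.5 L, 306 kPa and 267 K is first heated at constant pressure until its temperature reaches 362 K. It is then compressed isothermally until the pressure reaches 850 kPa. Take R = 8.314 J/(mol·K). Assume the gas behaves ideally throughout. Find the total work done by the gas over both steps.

n = P₁V₁/(RT₁) = 306×33.5/(8.314×267) = 4.62 mol.
Step 1 — Isobaric: P stays 306 kPa; V/T = const ⇒ T₂ = 362 K, V₂ = 45.4 L.
W = PΔV = 306×(45.4−33.5) kPa·L = 3650 J.
ΔU = nCvΔT = 4.62×39.6×(362−267) = 17400 J.
Q = ΔU + W = nCpΔT = 21000 J.
State after step 1: P = 306 kPa, V = 45.4 L, T = 362 K.
Step 2 — Isothermal: T stays 362 K; PV = const ⇒ V₂ = 16.4 L, P₂ = 850 kPa.
ΔU = 0 (ideal gas, T constant).
W = nRT ln(V₂/V₁) = 4.62×8.314×362×ln(0.360) = -14200 J.
Q = ΔU + W = -14200 J.
Net over both steps: W = -10600 J, Q = 6820 J, ΔU = 17400 J.

-10600 J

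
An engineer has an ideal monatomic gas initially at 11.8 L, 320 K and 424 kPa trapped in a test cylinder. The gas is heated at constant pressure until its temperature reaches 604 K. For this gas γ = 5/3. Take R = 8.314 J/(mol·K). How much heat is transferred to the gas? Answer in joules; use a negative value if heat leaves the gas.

n = P₁V₁/(RT₁) = 424×11.8/(8.314×320) = 1.88 mol.
Isobaric: P stays 424 kPa; V/T = const ⇒ T₂ = 604 K, V₂ = 22.3 L.
W = PΔV = 424×(22.3−11.8) kPa·L = 4440 J.
ΔU = nCvΔT = 1.88×12.5×(604−320) = 6660 J.
Q = ΔU + W = nCpΔT = 11100 J.

11100 J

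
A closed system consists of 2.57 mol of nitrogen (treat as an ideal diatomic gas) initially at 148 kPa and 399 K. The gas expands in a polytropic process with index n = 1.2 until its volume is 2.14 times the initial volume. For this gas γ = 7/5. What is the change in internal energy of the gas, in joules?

-3010 J

V₁ = nRT₁/P₁ = 2.57×8.314×399/148 = 57.6 L.
Polytropic n=1.2: T₂ = T₁(V₁/V₂)^(n−1) = 399×(0.467)^0.20 = 343 K; P₂ = P₁(V₁/V₂)^n = 59.4 kPa.
For an ideal gas ΔU = nCvΔT with Cv = (5/2)R = 20.8 J/(mol·K).
ΔU = 2.57×20.8×(343−399) = -3010 J.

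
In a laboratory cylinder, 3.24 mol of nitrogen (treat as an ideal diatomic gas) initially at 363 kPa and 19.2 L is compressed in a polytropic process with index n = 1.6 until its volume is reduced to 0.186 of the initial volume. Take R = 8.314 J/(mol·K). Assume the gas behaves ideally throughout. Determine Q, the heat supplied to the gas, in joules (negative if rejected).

10100 J

T₁ = P₁V₁/(nR) = 363×19.2/(3.24×8.314) = 259 K.
Polytropic n=1.6: T₂ = T₁(V₁/V₂)^(n−1) = 259×(5.38)^0.60 = 710 K; P₂ = P₁(V₁/V₂)^n = 5350 kPa.
W = (P₁V₁−P₂V₂)/(n−1) = (363×19.2−5350×3.57)/0.60 = -20300 J.
ΔU = nCvΔT = 3.24×20.8×(710−259) = 30400 J.
Q = ΔU + W = 10100 J.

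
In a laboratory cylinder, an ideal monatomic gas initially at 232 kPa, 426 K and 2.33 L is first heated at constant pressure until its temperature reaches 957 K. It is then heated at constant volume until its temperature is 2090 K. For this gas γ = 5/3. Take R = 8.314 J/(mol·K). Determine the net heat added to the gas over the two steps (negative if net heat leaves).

n = P₁V₁/(RT₁) = 232×2.33/(8.314×426) = 0.153 mol.
Step 1 — Isobaric: P stays 232 kPa; V/T = const ⇒ T₂ = 957 K, V₂ = 5.23 L.
W = PΔV = 232×(5.23−2.33) kPa·L = 674 J.
ΔU = nCvΔT = 0.153×12.5×(957−426) = 1010 J.
Q = ΔU + W = nCpΔT = 1680 J.
State after step 1: P = 232 kPa, V = 5.23 L, T = 957 K.
Step 2 — Isochoric: V stays 5.23 L; P/T = const ⇒ T₂ = 2090 K, P₂ = 507 kPa.
W = 0 (no volume change).
ΔU = nCvΔT = 0.153×12.5×(2090−957) = 2160 J.
Q = ΔU = 2160 J.
Net over both steps: W = 674 J, Q = 3840 J, ΔU = 3170 J.

3840 J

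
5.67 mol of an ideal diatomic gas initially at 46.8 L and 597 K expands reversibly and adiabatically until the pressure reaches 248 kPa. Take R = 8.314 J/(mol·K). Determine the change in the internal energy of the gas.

P₁ = nRT₁/V₁ = 5.67×8.314×597/46.8 = 601 kPa.
Adiabatic: T₂/T₁ = (P₂/P₁)^((γ−1)/γ) ⇒ T₂ = 597×(0.412)^0.286 = 464 K; V₂ = 88.1 L.
For an ideal gas ΔU = nCvΔT with Cv = (5/2)R = 20.8 J/(mol·K).
ΔU = 5.67×20.8×(464−597) = -15700 J.

-15700 J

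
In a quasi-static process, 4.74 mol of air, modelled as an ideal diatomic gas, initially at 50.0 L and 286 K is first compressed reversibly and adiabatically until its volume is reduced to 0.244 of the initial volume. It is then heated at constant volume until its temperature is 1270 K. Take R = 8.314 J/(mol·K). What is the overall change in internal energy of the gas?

96900 J

P₁ = nRT₁/V₁ = 4.74×8.314×286/50.0 = 225 kPa.
Step 1 — Adiabatic: TV^(γ−1) = const ⇒ T₂ = 286×(4.10)^0.400 = 503 K; PV^γ = const ⇒ P₂ = 1620 kPa.
ΔU = nCvΔT = 4.74×20.8×(503−286) = 21400 J.
Q = 0 for an adiabatic process, so W = −ΔU = -21400 J.
State after step 1: P = 1620 kPa, V = 12.2 L, T = 503 K.
Step 2 — Isochoric: V stays 12.2 L; P/T = const ⇒ T₂ = 1270 K, P₂ = 4100 kPa.
W = 0 (no volume change).
ΔU = nCvΔT = 4.74×20.8×(1270−503) = 75600 J.
Q = ΔU = 75600 J.
Net over both steps: W = -21400 J, Q = 75600 J, ΔU = 96900 J.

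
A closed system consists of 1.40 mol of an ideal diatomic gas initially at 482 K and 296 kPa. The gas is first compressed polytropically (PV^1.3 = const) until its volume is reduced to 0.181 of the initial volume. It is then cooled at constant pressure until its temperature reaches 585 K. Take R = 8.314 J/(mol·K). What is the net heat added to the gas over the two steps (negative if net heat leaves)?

V₁ = nRT₁/P₁ = 1.40×8.314×482/296 = 19.0 L.
Step 1 — Polytropic n=1.3: T₂ = T₁(V₁/V₂)^(n−1) = 482×(5.52)^0.30 = 805 K; P₂ = P₁(V₁/V₂)^n = 2730 kPa.
W = (P₁V₁−P₂V₂)/(n−1) = (296×19.0−2730×3.43)/0.30 = -12500 J.
ΔU = nCvΔT = 1.40×20.8×(805−482) = 9400 J.
Q = ΔU + W = -3130 J.
State after step 1: P = 2730 kPa, V = 3.43 L, T = 805 K.
Step 2 — Isobaric: P stays 2730 kPa; V/T = const ⇒ T₂ = 585 K, V₂ = 2.49 L.
W = PΔV = 2730×(2.49−3.43) kPa·L = -2560 J.
ΔU = nCvΔT = 1.40×20.8×(585−805) = -6400 J.
Q = ΔU + W = nCpΔT = -8960 J.
Net over both steps: W = -15100 J, Q = -12100 J, ΔU = 3000 J.

-12100 J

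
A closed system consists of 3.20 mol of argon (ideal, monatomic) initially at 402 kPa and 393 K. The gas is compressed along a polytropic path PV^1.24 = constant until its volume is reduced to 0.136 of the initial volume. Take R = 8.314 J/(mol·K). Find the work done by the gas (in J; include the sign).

-26800 J

V₁ = nRT₁/P₁ = 3.20×8.314×393/402 = 26.0 L.
Polytropic n=1.24: T₂ = T₁(V₁/V₂)^(n−1) = 393×(7.35)^0.24 = 634 K; P₂ = P₁(V₁/V₂)^n = 4770 kPa.
W = (P₁V₁−P₂V₂)/(n−1) = (402×26.0−4770×3.54)/0.24 = -26800 J.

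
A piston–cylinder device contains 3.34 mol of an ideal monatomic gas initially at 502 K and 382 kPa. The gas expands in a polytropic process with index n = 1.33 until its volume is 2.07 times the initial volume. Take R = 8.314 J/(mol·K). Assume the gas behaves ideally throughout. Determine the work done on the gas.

V₁ = nRT₁/P₁ = 3.34×8.314×502/382 = 36.5 L.
Polytropic n=1.33: T₂ = T₁(V₁/V₂)^(n−1) = 502×(0.483)^0.33 = 395 K; P₂ = P₁(V₁/V₂)^n = 145 kPa.
W = (P₁V₁−P₂V₂)/(n−1) = (382×36.5−145×75.5)/0.33 = 9020 J.
Work done on the gas = −W_by = -9020 J.

-9020 J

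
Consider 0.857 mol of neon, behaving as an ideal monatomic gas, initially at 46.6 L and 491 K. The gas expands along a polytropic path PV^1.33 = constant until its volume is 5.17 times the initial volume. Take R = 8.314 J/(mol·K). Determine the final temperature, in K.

P₁ = nRT₁/V₁ = 0.857×8.314×491/46.6 = 75.1 kPa.
Polytropic n=1.33: T₂ = T₁(V₁/V₂)^(n−1) = 491×(0.193)^0.33 = 286 K; P₂ = P₁(V₁/V₂)^n = 8.44 kPa.

286 K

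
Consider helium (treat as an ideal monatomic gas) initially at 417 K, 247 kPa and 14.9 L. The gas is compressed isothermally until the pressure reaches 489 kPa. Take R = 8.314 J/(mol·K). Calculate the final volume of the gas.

Isothermal: T stays 417 K; PV = const ⇒ V₂ = 7.53 L, P₂ = 489 kPa.

7.53 L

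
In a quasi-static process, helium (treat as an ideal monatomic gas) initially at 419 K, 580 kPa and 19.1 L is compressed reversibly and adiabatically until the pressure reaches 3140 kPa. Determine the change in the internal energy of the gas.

n = P₁V₁/(RT₁) = 580×19.1/(8.314×419) = 3.18 mol.
Adiabatic: T₂/T₁ = (P₂/P₁)^((γ−1)/γ) ⇒ T₂ = 419×(5.41)^0.400 = 823 K; V₂ = 6.93 L.
For an ideal gas ΔU = nCvΔT with Cv = (3/2)R = 12.5 J/(mol·K).
ΔU = 3.18×12.5×(823−419) = 16000 J.

16000 J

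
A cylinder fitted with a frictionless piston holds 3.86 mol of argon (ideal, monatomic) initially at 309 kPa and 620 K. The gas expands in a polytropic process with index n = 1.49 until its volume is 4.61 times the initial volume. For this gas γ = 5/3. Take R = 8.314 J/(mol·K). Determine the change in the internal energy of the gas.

-15700 J

V₁ = nRT₁/P₁ = 3.86×8.314×620/309 = 64.4 L.
Polytropic n=1.49: T₂ = T₁(V₁/V₂)^(n−1) = 620×(0.217)^0.49 = 293 K; P₂ = P₁(V₁/V₂)^n = 31.7 kPa.
For an ideal gas ΔU = nCvΔT with Cv = (3/2)R = 12.5 J/(mol·K).
ΔU = 3.86×12.5×(293−620) = -15700 J.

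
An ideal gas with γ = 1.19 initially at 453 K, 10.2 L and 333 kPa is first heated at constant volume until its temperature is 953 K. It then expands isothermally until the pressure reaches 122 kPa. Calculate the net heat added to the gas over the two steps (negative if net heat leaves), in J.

n = P₁V₁/(RT₁) = 333×10.2/(8.314×453) = 0.902 mol.
Step 1 — Isochoric: V stays 10.2 L; P/T = const ⇒ T₂ = 953 K, P₂ = 701 kPa.
W = 0 (no volume change).
ΔU = nCvΔT = 0.902×43.8×(953−453) = 19700 J.
Q = ΔU = 19700 J.
State after step 1: P = 701 kPa, V = 10.2 L, T = 953 K.
Step 2 — Isothermal: T stays 953 K; PV = const ⇒ V₂ = 58.6 L, P₂ = 122 kPa.
ΔU = 0 (ideal gas, T constant).
W = nRT ln(V₂/V₁) = 0.902×8.314×953×ln(5.74) = 12500 J.
Q = ΔU + W = 12500 J.
Net over both steps: W = 12500 J, Q = 32200 J, ΔU = 19700 J.

32200 J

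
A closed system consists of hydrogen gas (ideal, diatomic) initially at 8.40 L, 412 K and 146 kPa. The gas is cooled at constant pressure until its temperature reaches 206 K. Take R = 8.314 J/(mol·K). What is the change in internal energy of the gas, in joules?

-1530 J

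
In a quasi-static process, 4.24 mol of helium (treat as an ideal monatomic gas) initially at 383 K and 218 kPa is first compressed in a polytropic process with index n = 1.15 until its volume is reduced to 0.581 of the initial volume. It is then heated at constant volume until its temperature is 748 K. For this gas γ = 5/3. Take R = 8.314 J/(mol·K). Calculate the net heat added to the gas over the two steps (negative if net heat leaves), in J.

V₁ = nRT₁/P₁ = 4.24×8.314×383/218 = 61.9 L.
Step 1 — Polytropic n=1.15: T₂ = T₁(V₁/V₂)^(n−1) = 383×(1.72)^0.15 = 416 K; P₂ = P₁(V₁/V₂)^n = 407 kPa.
W = (P₁V₁−P₂V₂)/(n−1) = (218×61.9−407×36.0)/0.15 = -7640 J.
ΔU = nCvΔT = 4.24×12.5×(416−383) = 1720 J.
Q = ΔU + W = -5920 J.
State after step 1: P = 407 kPa, V = 36.0 L, T = 416 K.
Step 2 — Isochoric: V stays 36.0 L; P/T = const ⇒ T₂ = 748 K, P₂ = 733 kPa.
W = 0 (no volume change).
ΔU = nCvΔT = 4.24×12.5×(748−416) = 17600 J.
Q = ΔU = 17600 J.
Net over both steps: W = -7640 J, Q = 11700 J, ΔU = 19300 J.

11700 J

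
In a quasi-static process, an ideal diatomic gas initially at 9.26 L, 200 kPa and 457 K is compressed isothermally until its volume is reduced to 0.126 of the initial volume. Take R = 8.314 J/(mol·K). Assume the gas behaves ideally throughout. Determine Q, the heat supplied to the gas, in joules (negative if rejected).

n = P₁V₁/(RT₁) = 200×9.26/(8.314×457) = 0.487 mol.
Isothermal: T stays 457 K; PV = const ⇒ V₂ = 1.17 L, P₂ = 1590 kPa.
ΔU = 0 (ideal gas, T constant).
W = nRT ln(V₂/V₁) = 0.487×8.314×457×ln(0.126) = -3840 J.
Q = ΔU + W = -3840 J.

-3840 J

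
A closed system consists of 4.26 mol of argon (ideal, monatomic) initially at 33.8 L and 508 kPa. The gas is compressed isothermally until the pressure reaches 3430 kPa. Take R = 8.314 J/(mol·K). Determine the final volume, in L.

5.01 L

T₁ = P₁V₁/(nR) = 508×33.8/(4.26×8.314) = 485 K.
Isothermal: T stays 485 K; PV = const ⇒ V₂ = 5.01 L, P₂ = 3430 kPa.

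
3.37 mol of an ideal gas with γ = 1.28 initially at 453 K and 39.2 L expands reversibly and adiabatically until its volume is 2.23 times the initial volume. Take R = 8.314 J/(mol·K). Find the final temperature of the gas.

362 K

P₁ = nRT₁/V₁ = 3.37×8.314×453/39.2 = 324 kPa.
Adiabatic: TV^(γ−1) = const ⇒ T₂ = 453×(0.448)^0.280 = 362 K; PV^γ = const ⇒ P₂ = 116 kPa.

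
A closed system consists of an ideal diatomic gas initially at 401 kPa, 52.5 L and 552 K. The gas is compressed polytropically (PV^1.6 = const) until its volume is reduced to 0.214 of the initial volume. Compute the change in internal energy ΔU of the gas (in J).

80100 J

n = P₁V₁/(RT₁) = 401×52.5/(8.314×552) = 4.59 mol.
Polytropic n=1.6: T₂ = T₁(V₁/V₂)^(n−1) = 552×(4.67)^0.60 = 1390 K; P₂ = P₁(V₁/V₂)^n = 4730 kPa.
For an ideal gas ΔU = nCvΔT with Cv = (5/2)R = 20.8 J/(mol·K).
ΔU = 4.59×20.8×(1390−552) = 80100 J.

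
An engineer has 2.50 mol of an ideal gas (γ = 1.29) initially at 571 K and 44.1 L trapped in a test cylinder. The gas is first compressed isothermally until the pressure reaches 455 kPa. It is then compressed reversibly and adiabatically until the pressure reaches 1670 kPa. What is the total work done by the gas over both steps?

-20100 J

P₁ = nRT₁/V₁ = 2.50×8.314×571/44.1 = 269 kPa.
Step 1 — Isothermal: T stays 571 K; PV = const ⇒ V₂ = 26.1 L, P₂ = 455 kPa.
ΔU = 0 (ideal gas, T constant).
W = nRT ln(V₂/V₁) = 2.50×8.314×571×ln(0.591) = -6230 J.
Q = ΔU + W = -6230 J.
State after step 1: P = 455 kPa, V = 26.1 L, T = 571 K.
Step 2 — Adiabatic: T₂/T₁ = (P₂/P₁)^((γ−1)/γ) ⇒ T₂ = 571×(3.67)^0.225 = 765 K; V₂ = 9.52 L.
ΔU = nCvΔT = 2.50×28.7×(765−571) = 13900 J.
Q = 0 for an adiabatic process, so W = −ΔU = -13900 J.
Net over both steps: W = -20100 J, Q = -6230 J, ΔU = 13900 J.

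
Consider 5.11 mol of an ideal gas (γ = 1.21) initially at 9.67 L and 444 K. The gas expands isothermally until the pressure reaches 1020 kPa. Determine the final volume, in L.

18.5 L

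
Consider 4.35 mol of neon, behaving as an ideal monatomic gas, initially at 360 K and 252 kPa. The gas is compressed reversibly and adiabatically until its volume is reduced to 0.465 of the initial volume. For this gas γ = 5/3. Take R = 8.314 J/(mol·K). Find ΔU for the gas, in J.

V₁ = nRT₁/P₁ = 4.35×8.314×360/252 = 51.7 L.
Adiabatic: TV^(γ−1) = const ⇒ T₂ = 360×(2.15)^0.667 = 600 K; PV^γ = const ⇒ P₂ = 903 kPa.
For an ideal gas ΔU = nCvΔT with Cv = (3/2)R = 12.5 J/(mol·K).
ΔU = 4.35×12.5×(600−360) = 13000 J.

13000 J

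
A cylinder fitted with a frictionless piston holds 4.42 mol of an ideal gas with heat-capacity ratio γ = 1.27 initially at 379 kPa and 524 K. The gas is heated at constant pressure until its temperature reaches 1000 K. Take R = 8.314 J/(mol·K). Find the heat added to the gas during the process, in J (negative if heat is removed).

82300 J

V₁ = nRT₁/P₁ = 4.42×8.314×524/379 = 50.8 L.
Isobaric: P stays 379 kPa; V/T = const ⇒ T₂ = 1000 K, V₂ = 97.0 L.
W = PΔV = 379×(97.0−50.8) kPa·L = 17500 J.
ΔU = nCvΔT = 4.42×30.8×(1000−524) = 64800 J.
Q = ΔU + W = nCpΔT = 82300 J.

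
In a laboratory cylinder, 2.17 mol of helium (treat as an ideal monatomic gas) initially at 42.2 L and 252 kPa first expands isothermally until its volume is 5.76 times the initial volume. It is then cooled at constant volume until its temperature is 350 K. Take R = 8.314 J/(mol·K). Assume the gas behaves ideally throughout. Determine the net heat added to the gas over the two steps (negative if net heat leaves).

12100 J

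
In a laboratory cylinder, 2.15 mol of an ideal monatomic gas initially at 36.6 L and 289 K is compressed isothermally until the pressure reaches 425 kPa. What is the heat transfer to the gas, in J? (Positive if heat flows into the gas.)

P₁ = nRT₁/V₁ = 2.15×8.314×289/36.6 = 141 kPa.
Isothermal: T stays 289 K; PV = const ⇒ V₂ = 12.2 L, P₂ = 425 kPa.
ΔU = 0 (ideal gas, T constant).
W = nRT ln(V₂/V₁) = 2.15×8.314×289×ln(0.332) = -5690 J.
Q = ΔU + W = -5690 J.

-5690 J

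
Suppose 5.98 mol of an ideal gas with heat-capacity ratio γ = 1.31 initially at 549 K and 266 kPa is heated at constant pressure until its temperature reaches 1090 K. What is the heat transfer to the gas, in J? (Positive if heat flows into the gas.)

V₁ = nRT₁/P₁ = 5.98×8.314×549/266 = 103 L.
Isobaric: P stays 266 kPa; V/T = const ⇒ T₂ = 1090 K, V₂ = 204 L.
W = PΔV = 266×(204−103) kPa·L = 26900 J.
ΔU = nCvΔT = 5.98×26.8×(1090−549) = 86800 J.
Q = ΔU + W = nCpΔT = 114000 J.

114000 J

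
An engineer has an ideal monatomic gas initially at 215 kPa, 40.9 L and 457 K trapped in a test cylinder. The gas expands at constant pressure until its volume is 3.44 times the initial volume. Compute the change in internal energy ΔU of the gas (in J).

n = P₁V₁/(RT₁) = 215×40.9/(8.314×457) = 2.31 mol.
Isobaric: P stays 215 kPa; V/T = const ⇒ T₂ = 1570 K, V₂ = 141 L.
For an ideal gas ΔU = nCvΔT with Cv = (3/2)R = 12.5 J/(mol·K).
ΔU = 2.31×12.5×(1570−457) = 32200 J.

32200 J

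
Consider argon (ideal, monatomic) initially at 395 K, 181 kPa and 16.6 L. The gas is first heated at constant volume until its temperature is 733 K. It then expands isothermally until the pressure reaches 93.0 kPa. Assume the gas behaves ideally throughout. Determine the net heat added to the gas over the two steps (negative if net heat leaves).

n = P₁V₁/(RT₁) = 181×16.6/(8.314×395) = 0.915 mol.
Step 1 — Isochoric: V stays 16.6 L; P/T = const ⇒ T₂ = 733 K, P₂ = 336 kPa.
W = 0 (no volume change).
ΔU = nCvΔT = 0.915×12.5×(733−395) = 3860 J.
Q = ΔU = 3860 J.
State after step 1: P = 336 kPa, V = 16.6 L, T = 733 K.
Step 2 — Isothermal: T stays 733 K; PV = const ⇒ V₂ = 60.0 L, P₂ = 93.0 kPa.
ΔU = 0 (ideal gas, T constant).
W = nRT ln(V₂/V₁) = 0.915×8.314×733×ln(3.61) = 7160 J.
Q = ΔU + W = 7160 J.
Net over both steps: W = 7160 J, Q = 11000 J, ΔU = 3860 J.

11000 J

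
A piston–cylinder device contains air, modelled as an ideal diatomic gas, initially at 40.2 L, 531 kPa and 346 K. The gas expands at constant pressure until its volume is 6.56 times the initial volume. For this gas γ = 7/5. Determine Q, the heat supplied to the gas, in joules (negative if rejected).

n = P₁V₁/(RT₁) = 531×40.2/(8.314×346) = 7.42 mol.
Isobaric: P stays 531 kPa; V/T = const ⇒ T₂ = 2270 K, V₂ = 264 L.
W = PΔV = 531×(264−40.2) kPa·L = 119000 J.
ΔU = nCvΔT = 7.42×20.8×(2270−346) = 297000 J.
Q = ΔU + W = nCpΔT = 415000 J.

415000 J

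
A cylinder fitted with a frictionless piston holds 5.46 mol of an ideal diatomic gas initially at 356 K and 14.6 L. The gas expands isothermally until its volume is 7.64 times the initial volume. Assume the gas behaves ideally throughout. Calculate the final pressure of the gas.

P₁ = nRT₁/V₁ = 5.46×8.314×356/14.6 = 1110 kPa.
Isothermal: T stays 356 K; PV = const ⇒ V₂ = 112 L, P₂ = 145 kPa.

145 kPa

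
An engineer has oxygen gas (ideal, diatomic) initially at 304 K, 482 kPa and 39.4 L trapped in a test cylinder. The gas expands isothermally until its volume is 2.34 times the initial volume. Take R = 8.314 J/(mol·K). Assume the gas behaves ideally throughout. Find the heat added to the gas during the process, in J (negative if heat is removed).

16100 J

n = P₁V₁/(RT₁) = 482×39.4/(8.314×304) = 7.51 mol.
Isothermal: T stays 304 K; PV = const ⇒ V₂ = 92.2 L, P₂ = 206 kPa.
ΔU = 0 (ideal gas, T constant).
W = nRT ln(V₂/V₁) = 7.51×8.314×304×ln(2.34) = 16100 J.
Q = ΔU + W = 16100 J.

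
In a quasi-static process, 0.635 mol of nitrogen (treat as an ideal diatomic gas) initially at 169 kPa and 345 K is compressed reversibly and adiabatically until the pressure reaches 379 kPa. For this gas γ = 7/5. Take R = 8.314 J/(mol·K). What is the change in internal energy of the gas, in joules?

V₁ = nRT₁/P₁ = 0.635×8.314×345/169 = 10.8 L.
Adiabatic: T₂/T₁ = (P₂/P₁)^((γ−1)/γ) ⇒ T₂ = 345×(2.24)^0.286 = 435 K; V₂ = 6.05 L.
For an ideal gas ΔU = nCvΔT with Cv = (5/2)R = 20.8 J/(mol·K).
ΔU = 0.635×20.8×(435−345) = 1180 J.

1180 J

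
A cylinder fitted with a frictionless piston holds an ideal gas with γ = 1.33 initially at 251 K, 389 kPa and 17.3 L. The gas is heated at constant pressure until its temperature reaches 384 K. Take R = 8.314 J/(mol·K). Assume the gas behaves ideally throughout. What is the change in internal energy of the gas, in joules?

n = P₁V₁/(RT₁) = 389×17.3/(8.314×251) = 3.22 mol.
Isobaric: P stays 389 kPa; V/T = const ⇒ T₂ = 384 K, V₂ = 26.5 L.
For an ideal gas ΔU = nCvΔT with Cv = R/(γ−1) = 25.2 J/(mol·K).
ΔU = 3.22×25.2×(384−251) = 10800 J.

10800 J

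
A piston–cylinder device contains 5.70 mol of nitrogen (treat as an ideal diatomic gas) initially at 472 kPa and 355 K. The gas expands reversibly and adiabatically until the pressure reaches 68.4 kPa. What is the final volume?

V₁ = nRT₁/P₁ = 5.70×8.314×355/472 = 35.6 L.
Adiabatic: T₂/T₁ = (P₂/P₁)^((γ−1)/γ) ⇒ T₂ = 355×(0.145)^0.286 = 204 K; V₂ = 142 L.

142 L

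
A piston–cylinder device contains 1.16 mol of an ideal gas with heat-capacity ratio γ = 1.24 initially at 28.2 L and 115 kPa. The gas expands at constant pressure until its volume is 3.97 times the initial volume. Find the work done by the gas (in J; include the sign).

9630 J

T₁ = P₁V₁/(nR) = 115×28.2/(1.16×8.314) = 336 K.
Isobaric: P stays 115 kPa; V/T = const ⇒ T₂ = 1330 K, V₂ = 112 L.
W = PΔV = 115×(112−28.2) kPa·L = 9630 J.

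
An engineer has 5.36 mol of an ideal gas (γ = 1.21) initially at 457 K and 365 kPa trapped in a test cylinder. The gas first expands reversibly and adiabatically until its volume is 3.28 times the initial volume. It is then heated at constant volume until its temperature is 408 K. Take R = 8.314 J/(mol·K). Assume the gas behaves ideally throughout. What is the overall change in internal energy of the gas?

-10400 J

V₁ = nRT₁/P₁ = 5.36×8.314×457/365 = 55.8 L.
Step 1 — Adiabatic: TV^(γ−1) = const ⇒ T₂ = 457×(0.305)^0.210 = 356 K; PV^γ = const ⇒ P₂ = 86.7 kPa.
ΔU = nCvΔT = 5.36×39.6×(356−457) = -21400 J.
Q = 0 for an adiabatic process, so W = −ΔU = 21400 J.
State after step 1: P = 86.7 kPa, V = 183 L, T = 356 K.
Step 2 — Isochoric: V stays 183 L; P/T = const ⇒ T₂ = 408 K, P₂ = 99.3 kPa.
W = 0 (no volume change).
ΔU = nCvΔT = 5.36×39.6×(408−356) = 11000 J.
Q = ΔU = 11000 J.
Net over both steps: W = 21400 J, Q = 11000 J, ΔU = -10400 J.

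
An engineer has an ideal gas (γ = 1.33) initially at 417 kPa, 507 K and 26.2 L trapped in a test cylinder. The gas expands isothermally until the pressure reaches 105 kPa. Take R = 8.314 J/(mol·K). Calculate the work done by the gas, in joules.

n = P₁V₁/(RT₁) = 417×26.2/(8.314×507) = 2.59 mol.
Isothermal: T stays 507 K; PV = const ⇒ V₂ = 104 L, P₂ = 105 kPa.
W = nRT ln(V₂/V₁) = 2.59×8.314×507×ln(3.97) = 15100 J.

15100 J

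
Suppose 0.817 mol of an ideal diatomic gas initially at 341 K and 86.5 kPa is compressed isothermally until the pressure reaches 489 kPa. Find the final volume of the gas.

4.74 L

V₁ = nRT₁/P₁ = 0.817×8.314×341/86.5 = 26.8 L.
Isothermal: T stays 341 K; PV = const ⇒ V₂ = 4.74 L, P₂ = 489 kPa.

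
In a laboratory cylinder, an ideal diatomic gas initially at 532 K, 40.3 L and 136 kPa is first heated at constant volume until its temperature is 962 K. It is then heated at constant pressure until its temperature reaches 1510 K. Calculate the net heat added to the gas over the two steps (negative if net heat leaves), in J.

30800 J

n = P₁V₁/(RT₁) = 136×40.3/(8.314×532) = 1.24 mol.
Step 1 — Isochoric: V stays 40.3 L; P/T = const ⇒ T₂ = 962 K, P₂ = 246 kPa.
W = 0 (no volume change).
ΔU = nCvΔT = 1.24×20.8×(962−532) = 11100 J.
Q = ΔU = 11100 J.
State after step 1: P = 246 kPa, V = 40.3 L, T = 962 K.
Step 2 — Isobaric: P stays 246 kPa; V/T = const ⇒ T₂ = 1510 K, V₂ = 63.3 L.
W = PΔV = 246×(63.3−40.3) kPa·L = 5650 J.
ΔU = nCvΔT = 1.24×20.8×(1510−962) = 14100 J.
Q = ΔU + W = nCpΔT = 19800 J.
Net over both steps: W = 5650 J, Q = 30800 J, ΔU = 25200 J.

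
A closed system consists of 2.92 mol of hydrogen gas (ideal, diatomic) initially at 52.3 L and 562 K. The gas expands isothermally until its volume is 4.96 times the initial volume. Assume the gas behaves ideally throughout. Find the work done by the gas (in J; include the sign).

P₁ = nRT₁/V₁ = 2.92×8.314×562/52.3 = 261 kPa.
Isothermal: T stays 562 K; PV = const ⇒ V₂ = 259 L, P₂ = 52.6 kPa.
W = nRT ln(V₂/V₁) = 2.92×8.314×562×ln(4.96) = 21800 J.

21800 J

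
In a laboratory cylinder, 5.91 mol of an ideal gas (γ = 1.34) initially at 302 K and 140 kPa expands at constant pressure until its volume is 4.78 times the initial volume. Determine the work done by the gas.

56100 J

V₁ = nRT₁/P₁ = 5.91×8.314×302/140 = 106 L.
Isobaric: P stays 140 kPa; V/T = const ⇒ T₂ = 1440 K, V₂ = 507 L.
W = PΔV = 140×(507−106) kPa·L = 56100 J.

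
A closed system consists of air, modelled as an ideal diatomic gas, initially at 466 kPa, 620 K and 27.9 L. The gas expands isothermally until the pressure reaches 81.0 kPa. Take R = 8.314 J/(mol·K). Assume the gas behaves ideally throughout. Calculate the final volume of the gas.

161 L

Isothermal: T stays 620 K; PV = const ⇒ V₂ = 161 L, P₂ = 81.0 kPa.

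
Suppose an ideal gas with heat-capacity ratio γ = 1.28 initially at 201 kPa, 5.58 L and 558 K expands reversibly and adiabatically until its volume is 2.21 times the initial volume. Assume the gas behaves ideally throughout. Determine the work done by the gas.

n = P₁V₁/(RT₁) = 201×5.58/(8.314×558) = 0.242 mol.
Adiabatic: TV^(γ−1) = const ⇒ T₂ = 558×(0.452)^0.280 = 447 K; PV^γ = const ⇒ P₂ = 72.8 kPa.
ΔU = nCvΔT = 0.242×29.7×(447−558) = -798 J.
Q = 0 for an adiabatic process, so W = −ΔU = 798 J.

798 J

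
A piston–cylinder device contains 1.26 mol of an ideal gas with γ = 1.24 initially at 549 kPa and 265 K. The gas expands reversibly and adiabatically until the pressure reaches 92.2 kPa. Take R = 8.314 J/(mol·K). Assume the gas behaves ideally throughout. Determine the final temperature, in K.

V₁ = nRT₁/P₁ = 1.26×8.314×265/549 = 5.06 L.
Adiabatic: T₂/T₁ = (P₂/P₁)^((γ−1)/γ) ⇒ T₂ = 265×(0.168)^0.194 = 188 K; V₂ = 21.3 L.

188 K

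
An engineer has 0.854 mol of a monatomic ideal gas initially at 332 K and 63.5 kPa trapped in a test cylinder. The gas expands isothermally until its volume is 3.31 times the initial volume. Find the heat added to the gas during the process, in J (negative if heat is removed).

2820 J

V₁ = nRT₁/P₁ = 0.854×8.314×332/63.5 = 37.1 L.
Isothermal: T stays 332 K; PV = const ⇒ V₂ = 123 L, P₂ = 19.2 kPa.
ΔU = 0 (ideal gas, T constant).
W = nRT ln(V₂/V₁) = 0.854×8.314×332×ln(3.31) = 2820 J.
Q = ΔU + W = 2820 J.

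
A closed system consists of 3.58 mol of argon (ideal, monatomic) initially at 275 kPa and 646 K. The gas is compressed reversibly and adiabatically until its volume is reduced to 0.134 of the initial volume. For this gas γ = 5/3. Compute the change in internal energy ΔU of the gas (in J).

81300 J

V₁ = nRT₁/P₁ = 3.58×8.314×646/275 = 69.9 L.
Adiabatic: TV^(γ−1) = const ⇒ T₂ = 646×(7.46)^0.667 = 2470 K; PV^γ = const ⇒ P₂ = 7840 kPa.
For an ideal gas ΔU = nCvΔT with Cv = (3/2)R = 12.5 J/(mol·K).
ΔU = 3.58×12.5×(2470−646) = 81300 J.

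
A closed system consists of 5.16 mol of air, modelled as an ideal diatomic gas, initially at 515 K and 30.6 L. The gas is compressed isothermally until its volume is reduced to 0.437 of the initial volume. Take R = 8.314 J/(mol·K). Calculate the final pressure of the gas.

1650 kPa

P₁ = nRT₁/V₁ = 5.16×8.314×515/30.6 = 722 kPa.
Isothermal: T stays 515 K; PV = const ⇒ V₂ = 13.4 L, P₂ = 1650 kPa.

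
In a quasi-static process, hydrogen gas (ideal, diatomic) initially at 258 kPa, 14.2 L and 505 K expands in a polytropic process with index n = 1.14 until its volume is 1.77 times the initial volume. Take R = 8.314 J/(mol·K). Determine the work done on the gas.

-2010 J

n = P₁V₁/(RT₁) = 258×14.2/(8.314×505) = 0.873 mol.
Polytropic n=1.14: T₂ = T₁(V₁/V₂)^(n−1) = 505×(0.565)^0.14 = 466 K; P₂ = P₁(V₁/V₂)^n = 135 kPa.
W = (P₁V₁−P₂V₂)/(n−1) = (258×14.2−135×25.1)/0.14 = 2010 J.
Work done on the gas = −W_by = -2010 J.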